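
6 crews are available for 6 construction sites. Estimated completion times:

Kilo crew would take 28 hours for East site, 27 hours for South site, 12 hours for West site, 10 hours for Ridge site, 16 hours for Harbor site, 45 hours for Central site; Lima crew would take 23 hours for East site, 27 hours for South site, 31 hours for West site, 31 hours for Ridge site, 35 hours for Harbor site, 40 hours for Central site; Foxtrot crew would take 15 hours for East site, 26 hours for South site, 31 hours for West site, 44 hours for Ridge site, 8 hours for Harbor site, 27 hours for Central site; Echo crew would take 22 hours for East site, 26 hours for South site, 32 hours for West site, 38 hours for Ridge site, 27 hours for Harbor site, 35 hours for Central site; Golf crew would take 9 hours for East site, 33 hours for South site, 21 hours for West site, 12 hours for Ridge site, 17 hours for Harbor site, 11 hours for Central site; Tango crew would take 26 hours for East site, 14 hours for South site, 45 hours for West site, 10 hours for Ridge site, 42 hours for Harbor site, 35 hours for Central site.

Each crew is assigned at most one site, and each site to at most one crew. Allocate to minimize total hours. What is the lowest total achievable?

Optimal: Kilo crew→West site (12 hours), Lima crew→East site (23 hours), Foxtrot crew→Harbor site (8 hours), Echo crew→South site (26 hours), Golf crew→Central site (11 hours), Tango crew→Ridge site (10 hours) — total 12+23+8+26+11+10 = 90 hours.
Row-greedy (each crew in turn takes its cheapest remaining site) gives 123 hours, worse by 33.

Minimum total: 90 hours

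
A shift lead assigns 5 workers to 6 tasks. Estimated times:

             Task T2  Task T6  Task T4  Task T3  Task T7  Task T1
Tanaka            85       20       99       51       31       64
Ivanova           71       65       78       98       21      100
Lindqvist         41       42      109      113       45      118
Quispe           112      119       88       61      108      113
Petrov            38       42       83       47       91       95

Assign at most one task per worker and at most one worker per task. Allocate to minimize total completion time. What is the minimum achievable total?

Optimal: Tanaka→Task T6 (20 min), Ivanova→Task T7 (21 min), Lindqvist→Task T2 (41 min), Quispe→Task T4 (88 min), Petrov→Task T3 (47 min) — total 20+21+41+88+47 = 217 min.
Column-greedy (each task in turn goes to its cheapest remaining worker) gives 242 min, worse by 25.
Checked against all permutations: 217 min is optimal.

Min total: 217 min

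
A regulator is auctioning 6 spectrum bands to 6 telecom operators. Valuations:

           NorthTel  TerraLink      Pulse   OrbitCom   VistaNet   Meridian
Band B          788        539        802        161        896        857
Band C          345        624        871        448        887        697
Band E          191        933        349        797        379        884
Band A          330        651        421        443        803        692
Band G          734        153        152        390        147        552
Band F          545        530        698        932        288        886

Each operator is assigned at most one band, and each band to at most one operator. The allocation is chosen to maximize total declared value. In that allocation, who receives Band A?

VistaNet receives Band A.

Treat this as an assignment problem: match each operator to one band.
Optimal: NorthTel→Band G ($734M), TerraLink→Band E ($933M), Pulse→Band C ($871M), OrbitCom→Band F ($932M), VistaNet→Band A ($803M), Meridian→Band B ($857M) — total 734+933+871+932+803+857 = $5130M.
Max-entry greedy (repeatedly take the single best remaining cell) gives $5058M, worse by 72.
VistaNet's own top band is Band B ($896M), but forcing VistaNet→Band B and reassigning the rest optimally gives only $5058M — worse by 72.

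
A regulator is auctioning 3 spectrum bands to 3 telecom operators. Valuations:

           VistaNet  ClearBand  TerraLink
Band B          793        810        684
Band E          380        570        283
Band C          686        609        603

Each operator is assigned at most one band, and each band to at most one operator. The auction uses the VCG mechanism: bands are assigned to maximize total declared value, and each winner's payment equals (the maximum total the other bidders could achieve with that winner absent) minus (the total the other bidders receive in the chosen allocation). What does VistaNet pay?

Efficient allocation: VistaNet→Band B ($793M), ClearBand→Band E ($570M), TerraLink→Band C ($603M); total welfare W = $1966M.
VistaNet receives Band B at value $793M, so the others get W − 793 = $1173M.
Without VistaNet: best allocation of the remaining 2 bidders over all 3 bands is ClearBand→Band B ($810M), TerraLink→Band C ($603M), total $1413M.
VCG payment = (others' best without VistaNet) − (others' welfare with VistaNet) = 1413 − 1173 = $240M.

VistaNet pays $240M.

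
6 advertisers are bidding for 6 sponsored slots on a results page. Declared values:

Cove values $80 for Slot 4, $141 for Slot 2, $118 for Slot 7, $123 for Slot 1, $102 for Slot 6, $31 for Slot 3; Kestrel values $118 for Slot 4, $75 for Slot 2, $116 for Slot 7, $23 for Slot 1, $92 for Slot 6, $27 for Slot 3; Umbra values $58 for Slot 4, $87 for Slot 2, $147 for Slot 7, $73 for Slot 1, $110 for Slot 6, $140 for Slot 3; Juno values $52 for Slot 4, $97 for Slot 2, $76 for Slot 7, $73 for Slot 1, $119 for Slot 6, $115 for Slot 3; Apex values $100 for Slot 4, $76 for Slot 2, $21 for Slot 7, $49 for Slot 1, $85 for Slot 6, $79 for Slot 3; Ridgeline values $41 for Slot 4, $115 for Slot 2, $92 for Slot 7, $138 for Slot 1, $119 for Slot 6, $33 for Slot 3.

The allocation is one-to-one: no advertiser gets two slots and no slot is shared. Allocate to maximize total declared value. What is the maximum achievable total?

Maximum total: $754

Optimal: Cove→Slot 2 ($141), Kestrel→Slot 7 ($116), Umbra→Slot 3 ($140), Juno→Slot 6 ($119), Apex→Slot 4 ($100), Ridgeline→Slot 1 ($138) — total 141+116+140+119+100+138 = $754.
Row-greedy (each advertiser in turn takes its best remaining slot) gives $742, worse by 12.
Every other assignment is strictly worse.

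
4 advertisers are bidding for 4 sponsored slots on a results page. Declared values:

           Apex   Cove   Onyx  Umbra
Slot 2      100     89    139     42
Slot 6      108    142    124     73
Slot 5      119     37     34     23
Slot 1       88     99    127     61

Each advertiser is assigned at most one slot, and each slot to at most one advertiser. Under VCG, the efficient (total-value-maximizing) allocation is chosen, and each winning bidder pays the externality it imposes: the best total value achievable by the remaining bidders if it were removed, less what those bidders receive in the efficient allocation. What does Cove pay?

Efficient allocation: Apex→Slot 5 ($119), Cove→Slot 6 ($142), Onyx→Slot 2 ($139), Umbra→Slot 1 ($61); total welfare W = $461.
Cove receives Slot 6 at value $142, so the others get W − 142 = $319.
Without Cove: best allocation of the remaining 3 bidders over all 4 slots is Apex→Slot 5 ($119), Onyx→Slot 2 ($139), Umbra→Slot 6 ($73), total $331.
VCG payment = (others' best without Cove) − (others' welfare with Cove) = 331 − 319 = $12.

Cove pays $12.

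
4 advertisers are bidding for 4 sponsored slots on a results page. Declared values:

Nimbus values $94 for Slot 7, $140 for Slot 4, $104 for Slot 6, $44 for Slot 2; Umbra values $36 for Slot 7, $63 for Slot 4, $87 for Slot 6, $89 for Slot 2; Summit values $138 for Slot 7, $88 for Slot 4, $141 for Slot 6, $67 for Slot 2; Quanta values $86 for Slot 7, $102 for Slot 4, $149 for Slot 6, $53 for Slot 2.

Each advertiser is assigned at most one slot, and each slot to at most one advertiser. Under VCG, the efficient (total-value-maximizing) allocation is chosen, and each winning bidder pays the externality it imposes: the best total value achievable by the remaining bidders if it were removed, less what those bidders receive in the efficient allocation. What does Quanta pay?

Quanta pays $3.

Efficient allocation: Nimbus→Slot 4 ($140), Umbra→Slot 2 ($89), Summit→Slot 7 ($138), Quanta→Slot 6 ($149); total welfare W = $516.
Quanta receives Slot 6 at value $149, so the others get W − 149 = $367.
Without Quanta: best allocation of the remaining 3 bidders over all 4 slots is Nimbus→Slot 4 ($140), Umbra→Slot 2 ($89), Summit→Slot 6 ($141), total $370.
VCG payment = (others' best without Quanta) − (others' welfare with Quanta) = 370 − 367 = $3.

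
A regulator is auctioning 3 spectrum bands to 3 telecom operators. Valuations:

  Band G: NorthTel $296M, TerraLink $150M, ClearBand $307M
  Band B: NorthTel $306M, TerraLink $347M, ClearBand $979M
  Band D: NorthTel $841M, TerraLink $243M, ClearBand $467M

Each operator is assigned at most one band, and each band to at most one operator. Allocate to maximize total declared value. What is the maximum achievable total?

Maximum total: $1970M

Optimal: NorthTel→Band D ($841M), TerraLink→Band G ($150M), ClearBand→Band B ($979M) — total 841+150+979 = $1970M.
Row-greedy (each operator in turn takes its best remaining band) gives $1495M, worse by 475.
Next-best assignment: NorthTel→Band G, TerraLink→Band D, ClearBand→Band B = $1518M.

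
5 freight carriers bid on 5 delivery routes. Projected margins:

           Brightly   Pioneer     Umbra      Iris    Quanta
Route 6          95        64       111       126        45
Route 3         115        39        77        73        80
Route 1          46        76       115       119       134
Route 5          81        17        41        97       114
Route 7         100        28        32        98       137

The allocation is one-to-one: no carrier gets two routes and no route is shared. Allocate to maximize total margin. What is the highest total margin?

Optimal: Brightly→Route 3 ($115k), Pioneer→Route 1 ($76k), Umbra→Route 6 ($111k), Iris→Route 5 ($97k), Quanta→Route 7 ($137k) — total 115+76+111+97+137 = $536k.
Max-entry greedy (repeatedly take the single best remaining cell) gives $510k, worse by 26.
Next-best assignment: Brightly→Route 3, Pioneer→Route 6, Umbra→Route 1, Iris→Route 5, Quanta→Route 7 = $528k.

Maximum total: $536k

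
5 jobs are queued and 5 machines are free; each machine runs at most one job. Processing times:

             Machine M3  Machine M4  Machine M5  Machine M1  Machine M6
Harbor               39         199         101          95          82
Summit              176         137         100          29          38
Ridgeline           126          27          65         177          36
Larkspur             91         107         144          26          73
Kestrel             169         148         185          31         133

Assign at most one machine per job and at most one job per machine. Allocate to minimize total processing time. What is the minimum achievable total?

Optimal: Harbor→Machine M3 (39 min), Summit→Machine M5 (100 min), Ridgeline→Machine M4 (27 min), Larkspur→Machine M6 (73 min), Kestrel→Machine M1 (31 min) — total 39+100+27+73+31 = 270 min.
Min-entry greedy (repeatedly take the single cheapest remaining cell) gives 315 min, worse by 45.
Swapping Larkspur↔Kestrel (Larkspur→Machine M1 26 min, Kestrel→Machine M6 133 min) adds 55.

Min total: 270 min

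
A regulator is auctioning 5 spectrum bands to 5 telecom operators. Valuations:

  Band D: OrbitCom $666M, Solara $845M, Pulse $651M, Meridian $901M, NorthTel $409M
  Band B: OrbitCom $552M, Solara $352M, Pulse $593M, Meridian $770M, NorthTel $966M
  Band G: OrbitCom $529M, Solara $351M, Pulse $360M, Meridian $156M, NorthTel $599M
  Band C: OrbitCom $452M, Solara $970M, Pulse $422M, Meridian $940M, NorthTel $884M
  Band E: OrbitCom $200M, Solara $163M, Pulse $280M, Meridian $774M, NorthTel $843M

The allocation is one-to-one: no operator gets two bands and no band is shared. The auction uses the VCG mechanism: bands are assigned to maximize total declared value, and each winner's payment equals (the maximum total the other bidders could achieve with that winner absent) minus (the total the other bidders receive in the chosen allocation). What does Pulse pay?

Efficient allocation: OrbitCom→Band G ($529M), Solara→Band C ($970M), Pulse→Band D ($651M), Meridian→Band E ($774M), NorthTel→Band B ($966M); total welfare W = $3890M.
Pulse receives Band D at value $651M, so the others get W − 651 = $3239M.
Without Pulse: best allocation of the remaining 4 bidders over all 5 bands is OrbitCom→Band D ($666M), Solara→Band C ($970M), Meridian→Band E ($774M), NorthTel→Band B ($966M), total $3376M.
VCG payment = (others' best without Pulse) − (others' welfare with Pulse) = 3376 − 3239 = $137M.

Pulse pays $137M.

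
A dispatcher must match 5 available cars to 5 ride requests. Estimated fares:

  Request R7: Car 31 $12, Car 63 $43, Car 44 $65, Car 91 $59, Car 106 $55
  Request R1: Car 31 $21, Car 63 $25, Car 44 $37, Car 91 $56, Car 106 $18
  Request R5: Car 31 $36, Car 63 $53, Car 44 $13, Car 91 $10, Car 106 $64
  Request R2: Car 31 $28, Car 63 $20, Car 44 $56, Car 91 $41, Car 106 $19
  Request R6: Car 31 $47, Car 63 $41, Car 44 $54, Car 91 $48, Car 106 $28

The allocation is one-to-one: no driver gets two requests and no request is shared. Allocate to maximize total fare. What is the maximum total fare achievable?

Optimal: Car 31→Request R6 ($47), Car 63→Request R5 ($53), Car 44→Request R2 ($56), Car 91→Request R1 ($56), Car 106→Request R7 ($55) — total 47+53+56+56+55 = $267.
Every other assignment is strictly worse.

Max total: $267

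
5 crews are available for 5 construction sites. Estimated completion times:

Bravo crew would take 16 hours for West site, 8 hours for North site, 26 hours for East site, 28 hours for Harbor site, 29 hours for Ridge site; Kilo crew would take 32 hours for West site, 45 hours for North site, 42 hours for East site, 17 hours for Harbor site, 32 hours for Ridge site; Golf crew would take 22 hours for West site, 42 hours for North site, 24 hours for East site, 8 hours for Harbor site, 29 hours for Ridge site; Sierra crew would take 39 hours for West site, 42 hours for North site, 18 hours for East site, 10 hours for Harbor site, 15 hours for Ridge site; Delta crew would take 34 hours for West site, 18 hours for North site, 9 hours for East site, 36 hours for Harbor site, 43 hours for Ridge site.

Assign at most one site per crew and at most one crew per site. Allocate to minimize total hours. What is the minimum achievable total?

Min total: 71 hours

Optimal: Bravo crew→North site (8 hours), Kilo crew→Harbor site (17 hours), Golf crew→West site (22 hours), Sierra crew→Ridge site (15 hours), Delta crew→East site (9 hours) — total 8+17+22+15+9 = 71 hours.
Min-entry greedy (repeatedly take the single cheapest remaining cell) gives 72 hours, worse by 1.
Next-best assignment: Bravo crew→North site, Kilo crew→West site, Golf crew→Harbor site, Sierra crew→Ridge site, Delta crew→East site = 72 hours.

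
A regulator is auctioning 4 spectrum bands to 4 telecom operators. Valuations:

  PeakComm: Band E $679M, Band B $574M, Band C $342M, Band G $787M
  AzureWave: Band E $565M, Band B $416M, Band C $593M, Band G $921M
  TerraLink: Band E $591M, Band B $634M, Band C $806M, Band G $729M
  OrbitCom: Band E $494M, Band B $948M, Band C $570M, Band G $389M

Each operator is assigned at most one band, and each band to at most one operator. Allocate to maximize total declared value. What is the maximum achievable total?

Max total: $3354M

Optimal: PeakComm→Band E ($679M), AzureWave→Band G ($921M), TerraLink→Band C ($806M), OrbitCom→Band B ($948M) — total 679+921+806+948 = $3354M.
Row-greedy (each operator in turn takes its best remaining band) gives $2508M, worse by 846.
Checked against all permutations: $3354M is optimal.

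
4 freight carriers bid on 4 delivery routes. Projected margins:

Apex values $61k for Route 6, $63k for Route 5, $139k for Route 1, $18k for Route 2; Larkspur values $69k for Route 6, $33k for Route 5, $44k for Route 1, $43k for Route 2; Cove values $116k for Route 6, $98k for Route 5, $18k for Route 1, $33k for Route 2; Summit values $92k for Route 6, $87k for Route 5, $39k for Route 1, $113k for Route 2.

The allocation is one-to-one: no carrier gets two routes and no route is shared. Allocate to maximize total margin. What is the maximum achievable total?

Treat this as an assignment problem: match each carrier to one route.
Optimal: Apex→Route 1 ($139k), Larkspur→Route 6 ($69k), Cove→Route 5 ($98k), Summit→Route 2 ($113k) — total 139+69+98+113 = $419k.
Column-greedy (each route in turn goes to its best remaining carrier) gives $385k, worse by 34.
Next-best assignment: Apex→Route 1, Larkspur→Route 5, Cove→Route 6, Summit→Route 2 = $401k.
No other one-to-one assignment exceeds $419k.

Maximum total: $419k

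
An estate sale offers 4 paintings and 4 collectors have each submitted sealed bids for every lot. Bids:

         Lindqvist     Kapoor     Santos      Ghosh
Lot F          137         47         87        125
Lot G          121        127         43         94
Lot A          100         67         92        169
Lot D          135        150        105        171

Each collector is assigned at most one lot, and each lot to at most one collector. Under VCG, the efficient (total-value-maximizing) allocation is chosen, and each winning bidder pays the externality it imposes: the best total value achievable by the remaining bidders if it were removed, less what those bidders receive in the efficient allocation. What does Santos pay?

Efficient allocation: Lindqvist→Lot F ($137), Kapoor→Lot G ($127), Santos→Lot D ($105), Ghosh→Lot A ($169); total welfare W = $538.
Santos receives Lot D at value $105, so the others get W − 105 = $433.
Without Santos: best allocation of the remaining 3 bidders over all 4 lots is Lindqvist→Lot F ($137), Kapoor→Lot D ($150), Ghosh→Lot A ($169), total $456.
VCG payment = (others' best without Santos) − (others' welfare with Santos) = 456 − 433 = $23.

Santos pays $23.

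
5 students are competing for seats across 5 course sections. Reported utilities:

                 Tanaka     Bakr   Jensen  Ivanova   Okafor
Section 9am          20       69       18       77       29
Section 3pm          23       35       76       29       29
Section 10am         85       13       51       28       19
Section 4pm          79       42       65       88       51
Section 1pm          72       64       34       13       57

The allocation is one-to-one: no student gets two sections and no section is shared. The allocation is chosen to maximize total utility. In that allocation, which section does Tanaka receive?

Tanaka receives Section 10am.

Optimal: Tanaka→Section 10am (85 points), Bakr→Section 9am (69 points), Jensen→Section 3pm (76 points), Ivanova→Section 4pm (88 points), Okafor→Section 1pm (57 points) — total 85+69+76+88+57 = 375 points.
Next-best assignment: Tanaka→Section 10am, Bakr→Section 1pm, Jensen→Section 3pm, Ivanova→Section 9am, Okafor→Section 4pm = 353 points.
Swapping Jensen↔Ivanova (Jensen→Section 4pm 65 points, Ivanova→Section 3pm 29 points) loses 70.
Every other assignment is strictly worse.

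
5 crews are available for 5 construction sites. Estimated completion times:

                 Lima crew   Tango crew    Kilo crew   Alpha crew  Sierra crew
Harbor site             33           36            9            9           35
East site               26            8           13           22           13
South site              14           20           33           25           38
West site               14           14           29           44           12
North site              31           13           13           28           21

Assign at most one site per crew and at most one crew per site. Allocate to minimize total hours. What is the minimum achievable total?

Minimum total: 56 hours

Optimal: Lima crew→South site (14 hours), Tango crew→East site (8 hours), Kilo crew→North site (13 hours), Alpha crew→Harbor site (9 hours), Sierra crew→West site (12 hours) — total 14+8+13+9+12 = 56 hours.
Min-entry greedy (repeatedly take the single cheapest remaining cell) gives 71 hours, worse by 15.
Next-best assignment: Lima crew→South site, Tango crew→North site, Kilo crew→East site, Alpha crew→Harbor site, Sierra crew→West site = 61 hours.
No other one-to-one assignment undercuts 56 hours.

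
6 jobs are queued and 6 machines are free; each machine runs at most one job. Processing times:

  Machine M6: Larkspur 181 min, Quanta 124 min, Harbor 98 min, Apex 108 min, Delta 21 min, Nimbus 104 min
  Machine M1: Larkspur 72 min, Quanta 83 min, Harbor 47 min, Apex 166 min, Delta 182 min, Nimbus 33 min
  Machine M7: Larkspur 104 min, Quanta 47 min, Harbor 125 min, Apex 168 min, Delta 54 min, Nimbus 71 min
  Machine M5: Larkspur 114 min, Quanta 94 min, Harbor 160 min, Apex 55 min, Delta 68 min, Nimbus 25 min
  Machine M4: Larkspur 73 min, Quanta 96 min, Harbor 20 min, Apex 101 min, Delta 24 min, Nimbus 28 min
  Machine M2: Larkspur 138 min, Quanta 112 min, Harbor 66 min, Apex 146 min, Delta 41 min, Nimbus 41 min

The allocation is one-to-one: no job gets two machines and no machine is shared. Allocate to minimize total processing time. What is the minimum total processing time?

Optimal: Larkspur→Machine M1 (72 min), Quanta→Machine M7 (47 min), Harbor→Machine M4 (20 min), Apex→Machine M5 (55 min), Delta→Machine M6 (21 min), Nimbus→Machine M2 (41 min) — total 72+47+20+55+21+41 = 256 min.
Column-greedy (each machine in turn goes to its cheapest remaining job) gives 314 min, worse by 58.
Swapping Nimbus↔Quanta (Nimbus→Machine M7 71 min, Quanta→Machine M2 112 min) adds 95.

Min total: 256 min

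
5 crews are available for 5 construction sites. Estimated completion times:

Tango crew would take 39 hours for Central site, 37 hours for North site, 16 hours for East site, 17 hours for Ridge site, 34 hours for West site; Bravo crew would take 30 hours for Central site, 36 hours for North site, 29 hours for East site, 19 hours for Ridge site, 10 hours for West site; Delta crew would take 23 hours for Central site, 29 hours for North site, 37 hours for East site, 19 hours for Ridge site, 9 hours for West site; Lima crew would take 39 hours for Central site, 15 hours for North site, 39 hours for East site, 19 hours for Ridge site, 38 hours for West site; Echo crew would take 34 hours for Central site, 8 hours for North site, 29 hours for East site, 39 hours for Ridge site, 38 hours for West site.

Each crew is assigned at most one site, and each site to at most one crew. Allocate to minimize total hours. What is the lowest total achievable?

Minimum total: 76 hours

Treat this as an assignment problem: match each crew to one site.
Optimal: Tango crew→East site (16 hours), Bravo crew→West site (10 hours), Delta crew→Central site (23 hours), Lima crew→Ridge site (19 hours), Echo crew→North site (8 hours) — total 16+10+23+19+8 = 76 hours.
Row-greedy (each crew in turn takes its cheapest remaining site) gives 94 hours, worse by 18.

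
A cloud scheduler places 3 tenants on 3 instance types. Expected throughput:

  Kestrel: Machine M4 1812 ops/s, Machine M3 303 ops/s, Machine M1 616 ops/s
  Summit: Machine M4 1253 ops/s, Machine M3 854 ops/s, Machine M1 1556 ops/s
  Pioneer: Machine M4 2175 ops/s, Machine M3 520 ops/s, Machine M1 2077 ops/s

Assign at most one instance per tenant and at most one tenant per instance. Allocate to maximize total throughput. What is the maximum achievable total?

Optimal: Kestrel→Machine M4 (1812 ops/s), Summit→Machine M3 (854 ops/s), Pioneer→Machine M1 (2077 ops/s) — total 1812+854+2077 = 4743 ops/s.
Column-greedy (each instance in turn goes to its best remaining tenant) gives 3645 ops/s, worse by 1098.
No other one-to-one assignment exceeds 4743 ops/s.

Maximum total: 4743 ops/s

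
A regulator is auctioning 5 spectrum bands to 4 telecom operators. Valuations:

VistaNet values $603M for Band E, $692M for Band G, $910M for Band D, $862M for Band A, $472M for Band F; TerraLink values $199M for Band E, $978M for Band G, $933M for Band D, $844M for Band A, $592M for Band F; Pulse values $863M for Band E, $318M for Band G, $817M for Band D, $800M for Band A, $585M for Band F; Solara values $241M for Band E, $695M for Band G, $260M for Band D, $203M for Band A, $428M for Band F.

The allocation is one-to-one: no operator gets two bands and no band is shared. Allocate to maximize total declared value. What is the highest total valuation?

Optimal: VistaNet→Band A ($862M), TerraLink→Band D ($933M), Pulse→Band E ($863M), Solara→Band G ($695M) — total 862+933+863+695 = $3353M.
Row-greedy (each operator in turn takes its best remaining band) gives $3179M, worse by 174.
Next-best assignment: VistaNet→Band D, TerraLink→Band A, Pulse→Band E, Solara→Band G = $3312M.
Swapping VistaNet↔TerraLink (VistaNet→Band D $910M, TerraLink→Band A $844M) loses 41.

Max total: $3353M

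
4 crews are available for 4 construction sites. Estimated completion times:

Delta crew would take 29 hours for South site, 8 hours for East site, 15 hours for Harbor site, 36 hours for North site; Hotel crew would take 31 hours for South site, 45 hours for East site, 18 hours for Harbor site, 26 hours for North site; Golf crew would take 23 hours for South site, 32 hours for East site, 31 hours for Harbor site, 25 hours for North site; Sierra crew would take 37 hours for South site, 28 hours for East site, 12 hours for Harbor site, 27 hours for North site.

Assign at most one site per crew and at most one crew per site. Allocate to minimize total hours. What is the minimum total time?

This is a one-to-one assignment (minimum-cost bipartite matching).
Optimal: Delta crew→East site (8 hours), Hotel crew→North site (26 hours), Golf crew→South site (23 hours), Sierra crew→Harbor site (12 hours) — total 8+26+23+12 = 69 hours.
Row-greedy (each crew in turn takes its cheapest remaining site) gives 76 hours, worse by 7.
Next-best assignment: Delta crew→East site, Hotel crew→South site, Golf crew→North site, Sierra crew→Harbor site = 76 hours.

Minimum total: 69 hours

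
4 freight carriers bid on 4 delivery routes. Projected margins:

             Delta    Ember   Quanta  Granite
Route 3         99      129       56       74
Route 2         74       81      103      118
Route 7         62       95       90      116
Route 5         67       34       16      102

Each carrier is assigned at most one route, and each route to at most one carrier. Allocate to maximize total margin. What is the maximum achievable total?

Optimal: Delta→Route 5 ($67k), Ember→Route 3 ($129k), Quanta→Route 2 ($103k), Granite→Route 7 ($116k) — total 67+129+103+116 = $415k.
Column-greedy (each route in turn goes to its best remaining carrier) gives $404k, worse by 11.
Next-best assignment: Delta→Route 5, Ember→Route 3, Quanta→Route 7, Granite→Route 2 = $404k.
Swapping Granite↔Quanta (Granite→Route 2 $118k, Quanta→Route 7 $90k) loses 11.

Maximum total: $415k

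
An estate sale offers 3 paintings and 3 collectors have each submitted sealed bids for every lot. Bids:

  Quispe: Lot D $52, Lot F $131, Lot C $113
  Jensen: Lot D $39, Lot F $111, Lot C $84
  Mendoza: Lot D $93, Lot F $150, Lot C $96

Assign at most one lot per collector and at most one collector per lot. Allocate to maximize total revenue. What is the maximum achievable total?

Max total: $317

Optimal: Quispe→Lot C ($113), Jensen→Lot F ($111), Mendoza→Lot D ($93) — total 113+111+93 = $317.
Max-entry greedy (repeatedly take the single best remaining cell) gives $302, worse by 15.
Next-best assignment: Quispe→Lot F, Jensen→Lot C, Mendoza→Lot D = $308.
No other one-to-one assignment exceeds $317.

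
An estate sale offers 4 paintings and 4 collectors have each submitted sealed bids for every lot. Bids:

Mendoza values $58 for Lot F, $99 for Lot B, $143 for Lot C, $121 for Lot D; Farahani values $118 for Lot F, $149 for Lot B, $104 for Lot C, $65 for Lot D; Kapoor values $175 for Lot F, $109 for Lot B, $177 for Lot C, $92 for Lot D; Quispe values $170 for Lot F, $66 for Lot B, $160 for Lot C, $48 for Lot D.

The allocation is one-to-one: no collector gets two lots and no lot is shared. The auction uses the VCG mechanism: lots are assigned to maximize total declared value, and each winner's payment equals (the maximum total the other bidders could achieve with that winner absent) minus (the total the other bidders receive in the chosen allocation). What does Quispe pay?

Quispe pays $20.

Efficient allocation: Mendoza→Lot D ($121), Farahani→Lot B ($149), Kapoor→Lot C ($177), Quispe→Lot F ($170); total welfare W = $617.
Quispe receives Lot F at value $170, so the others get W − 170 = $447.
Without Quispe: best allocation of the remaining 3 bidders over all 4 lots is Mendoza→Lot C ($143), Farahani→Lot B ($149), Kapoor→Lot F ($175), total $467.
VCG payment = (others' best without Quispe) − (others' welfare with Quispe) = 467 − 447 = $20.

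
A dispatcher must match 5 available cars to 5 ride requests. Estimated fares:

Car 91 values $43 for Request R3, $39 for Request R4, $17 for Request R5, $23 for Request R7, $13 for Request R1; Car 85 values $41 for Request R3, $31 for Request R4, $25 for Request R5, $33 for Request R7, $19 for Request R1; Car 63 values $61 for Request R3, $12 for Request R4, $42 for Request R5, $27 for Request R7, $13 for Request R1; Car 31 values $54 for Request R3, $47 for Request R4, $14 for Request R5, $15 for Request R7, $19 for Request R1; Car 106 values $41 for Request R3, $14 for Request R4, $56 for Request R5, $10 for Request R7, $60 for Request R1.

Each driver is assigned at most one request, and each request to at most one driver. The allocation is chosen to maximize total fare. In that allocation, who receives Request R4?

Car 91 receives Request R4.

Optimal: Car 91→Request R4 ($39), Car 85→Request R7 ($33), Car 63→Request R5 ($42), Car 31→Request R3 ($54), Car 106→Request R1 ($60) — total 39+33+42+54+60 = $228.
Checked against all permutations: $228 is optimal.
Car 91's own top request is Request R3 ($43), but forcing Car 91→Request R3 and reassigning the rest optimally gives only $225 — worse by 3.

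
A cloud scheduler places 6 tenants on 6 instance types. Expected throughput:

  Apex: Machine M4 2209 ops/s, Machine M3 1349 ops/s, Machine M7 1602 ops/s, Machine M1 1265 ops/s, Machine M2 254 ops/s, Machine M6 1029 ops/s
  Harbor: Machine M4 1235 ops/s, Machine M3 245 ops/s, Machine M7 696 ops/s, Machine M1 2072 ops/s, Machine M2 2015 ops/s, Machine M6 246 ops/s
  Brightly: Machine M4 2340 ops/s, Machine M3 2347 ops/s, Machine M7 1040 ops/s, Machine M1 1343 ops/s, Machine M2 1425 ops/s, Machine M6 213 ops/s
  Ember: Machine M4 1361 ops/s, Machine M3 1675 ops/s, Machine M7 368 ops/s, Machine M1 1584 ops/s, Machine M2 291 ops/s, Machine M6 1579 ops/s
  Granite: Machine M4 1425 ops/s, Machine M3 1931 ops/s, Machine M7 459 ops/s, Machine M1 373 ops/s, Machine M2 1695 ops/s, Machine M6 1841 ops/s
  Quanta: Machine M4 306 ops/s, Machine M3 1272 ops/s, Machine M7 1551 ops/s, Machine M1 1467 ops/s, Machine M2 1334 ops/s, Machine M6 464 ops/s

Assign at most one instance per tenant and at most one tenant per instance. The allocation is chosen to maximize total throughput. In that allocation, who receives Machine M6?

Granite receives Machine M6.

This is a one-to-one assignment (maximum-weight bipartite matching).
Optimal: Apex→Machine M4 (2209 ops/s), Harbor→Machine M2 (2015 ops/s), Brightly→Machine M3 (2347 ops/s), Ember→Machine M1 (1584 ops/s), Granite→Machine M6 (1841 ops/s), Quanta→Machine M7 (1551 ops/s) — total 2209+2015+2347+1584+1841+1551 = 11547 ops/s.
Column-greedy (each instance in turn goes to its best remaining tenant) gives 10858 ops/s, worse by 689.
Swapping Quanta↔Granite (Quanta→Machine M6 464 ops/s, Granite→Machine M7 459 ops/s) loses 2469.
Granite's own top instance is Machine M3 (1931 ops/s), but forcing Granite→Machine M3 and reassigning the rest optimally gives only 10934 ops/s — worse by 613.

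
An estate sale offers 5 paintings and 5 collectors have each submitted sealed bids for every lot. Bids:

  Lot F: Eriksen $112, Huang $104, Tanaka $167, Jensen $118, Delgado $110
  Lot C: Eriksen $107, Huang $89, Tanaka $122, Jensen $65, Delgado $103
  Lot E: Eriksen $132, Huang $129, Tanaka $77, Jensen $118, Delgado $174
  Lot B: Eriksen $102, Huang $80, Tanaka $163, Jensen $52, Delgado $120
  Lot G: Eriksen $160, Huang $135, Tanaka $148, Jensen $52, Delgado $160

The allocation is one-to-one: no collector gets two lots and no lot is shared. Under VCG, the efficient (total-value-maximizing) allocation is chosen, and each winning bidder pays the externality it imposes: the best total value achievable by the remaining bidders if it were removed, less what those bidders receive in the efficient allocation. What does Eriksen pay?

Eriksen pays $46.

Efficient allocation: Eriksen→Lot G ($160), Huang→Lot C ($89), Tanaka→Lot B ($163), Jensen→Lot F ($118), Delgado→Lot E ($174); total welfare W = $704.
Eriksen receives Lot G at value $160, so the others get W − 160 = $544.
Without Eriksen: best allocation of the remaining 4 bidders over all 5 lots is Huang→Lot G ($135), Tanaka→Lot B ($163), Jensen→Lot F ($118), Delgado→Lot E ($174), total $590.
VCG payment = (others' best without Eriksen) − (others' welfare with Eriksen) = 590 − 544 = $46.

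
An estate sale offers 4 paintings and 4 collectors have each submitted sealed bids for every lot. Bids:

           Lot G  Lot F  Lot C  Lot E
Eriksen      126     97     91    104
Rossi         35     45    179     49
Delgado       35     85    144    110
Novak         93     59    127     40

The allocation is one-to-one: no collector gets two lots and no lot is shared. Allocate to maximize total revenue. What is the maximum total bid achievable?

Maximum total: $479

Optimal: Eriksen→Lot F ($97), Rossi→Lot C ($179), Delgado→Lot E ($110), Novak→Lot G ($93) — total 97+179+110+93 = $479.
Row-greedy (each collector in turn takes its best remaining lot) gives $474, worse by 5.
Next-best assignment: Eriksen→Lot G, Rossi→Lot C, Delgado→Lot E, Novak→Lot F = $474.
Every other assignment is strictly worse.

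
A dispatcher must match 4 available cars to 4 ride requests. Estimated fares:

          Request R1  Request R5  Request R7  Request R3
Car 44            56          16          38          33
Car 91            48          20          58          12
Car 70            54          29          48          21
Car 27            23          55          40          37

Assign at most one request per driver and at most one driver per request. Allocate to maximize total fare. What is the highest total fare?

Treat this as an assignment problem: match each driver to one request.
Optimal: Car 44→Request R3 ($33), Car 91→Request R7 ($58), Car 70→Request R1 ($54), Car 27→Request R5 ($55) — total 33+58+54+55 = $200.
Row-greedy (each driver in turn takes its best remaining request) gives $180, worse by 20.
Next-best assignment: Car 44→Request R1, Car 91→Request R7, Car 70→Request R3, Car 27→Request R5 = $190.
Checked against all permutations: $200 is optimal.

Max total: $200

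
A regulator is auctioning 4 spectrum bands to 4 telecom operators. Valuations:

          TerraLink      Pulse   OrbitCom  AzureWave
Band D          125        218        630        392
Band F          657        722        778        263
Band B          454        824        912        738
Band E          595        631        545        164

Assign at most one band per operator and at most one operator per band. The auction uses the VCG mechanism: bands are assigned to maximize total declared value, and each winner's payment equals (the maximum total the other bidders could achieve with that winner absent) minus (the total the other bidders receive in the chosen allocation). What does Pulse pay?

Efficient allocation: TerraLink→Band E ($595M), Pulse→Band F ($722M), OrbitCom→Band D ($630M), AzureWave→Band B ($738M); total welfare W = $2685M.
Pulse receives Band F at value $722M, so the others get W − 722 = $1963M.
Without Pulse: best allocation of the remaining 3 bidders over all 4 bands is TerraLink→Band E ($595M), OrbitCom→Band F ($778M), AzureWave→Band B ($738M), total $2111M.
VCG payment = (others' best without Pulse) − (others' welfare with Pulse) = 2111 − 1963 = $148M.

Pulse pays $148M.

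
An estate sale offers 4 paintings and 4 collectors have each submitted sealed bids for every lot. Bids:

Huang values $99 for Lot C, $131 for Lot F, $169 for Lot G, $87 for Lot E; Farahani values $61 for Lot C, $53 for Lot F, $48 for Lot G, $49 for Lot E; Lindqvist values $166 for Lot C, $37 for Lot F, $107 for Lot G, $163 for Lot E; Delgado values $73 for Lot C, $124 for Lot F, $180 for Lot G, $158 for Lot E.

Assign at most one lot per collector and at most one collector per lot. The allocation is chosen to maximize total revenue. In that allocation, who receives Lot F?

Optimal: Huang→Lot G ($169), Farahani→Lot F ($53), Lindqvist→Lot C ($166), Delgado→Lot E ($158) — total 169+53+166+158 = $546.
Max-entry greedy (repeatedly take the single best remaining cell) gives $526, worse by 20.
Every other assignment is strictly worse.
Farahani's own top lot is Lot C ($61), but forcing Farahani→Lot C and reassigning the rest optimally gives only $535 — worse by 11.

Farahani receives Lot F.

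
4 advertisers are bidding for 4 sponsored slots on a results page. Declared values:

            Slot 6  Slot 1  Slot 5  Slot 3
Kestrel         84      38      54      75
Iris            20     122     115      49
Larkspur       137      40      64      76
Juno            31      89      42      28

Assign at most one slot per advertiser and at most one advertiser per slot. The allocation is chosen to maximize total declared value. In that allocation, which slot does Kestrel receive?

Kestrel receives Slot 3.

Optimal: Kestrel→Slot 3 ($75), Iris→Slot 5 ($115), Larkspur→Slot 6 ($137), Juno→Slot 1 ($89) — total 75+115+137+89 = $416.
Column-greedy (each slot in turn goes to its best remaining advertiser) gives $341, worse by 75.
Swapping Iris↔Juno (Iris→Slot 1 $122, Juno→Slot 5 $42) loses 40.
Kestrel's own top slot is Slot 6 ($84), but forcing Kestrel→Slot 6 and reassigning the rest optimally gives only $364 — worse by 52.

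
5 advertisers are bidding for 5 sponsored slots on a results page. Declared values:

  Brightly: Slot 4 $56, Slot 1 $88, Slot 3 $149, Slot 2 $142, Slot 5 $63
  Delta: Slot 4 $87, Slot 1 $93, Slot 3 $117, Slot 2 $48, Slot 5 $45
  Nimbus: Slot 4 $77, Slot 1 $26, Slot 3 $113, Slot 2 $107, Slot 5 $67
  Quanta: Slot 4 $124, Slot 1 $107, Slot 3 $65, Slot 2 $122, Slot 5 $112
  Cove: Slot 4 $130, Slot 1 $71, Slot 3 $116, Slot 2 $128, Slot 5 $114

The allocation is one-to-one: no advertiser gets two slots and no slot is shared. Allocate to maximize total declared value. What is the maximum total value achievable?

Maximum total: $591

Optimal: Brightly→Slot 3 ($149), Delta→Slot 1 ($93), Nimbus→Slot 2 ($107), Quanta→Slot 5 ($112), Cove→Slot 4 ($130) — total 149+93+107+112+130 = $591.
Column-greedy (each slot in turn goes to its best remaining advertiser) gives $538, worse by 53.
Next-best assignment: Brightly→Slot 2, Delta→Slot 1, Nimbus→Slot 3, Quanta→Slot 5, Cove→Slot 4 = $590.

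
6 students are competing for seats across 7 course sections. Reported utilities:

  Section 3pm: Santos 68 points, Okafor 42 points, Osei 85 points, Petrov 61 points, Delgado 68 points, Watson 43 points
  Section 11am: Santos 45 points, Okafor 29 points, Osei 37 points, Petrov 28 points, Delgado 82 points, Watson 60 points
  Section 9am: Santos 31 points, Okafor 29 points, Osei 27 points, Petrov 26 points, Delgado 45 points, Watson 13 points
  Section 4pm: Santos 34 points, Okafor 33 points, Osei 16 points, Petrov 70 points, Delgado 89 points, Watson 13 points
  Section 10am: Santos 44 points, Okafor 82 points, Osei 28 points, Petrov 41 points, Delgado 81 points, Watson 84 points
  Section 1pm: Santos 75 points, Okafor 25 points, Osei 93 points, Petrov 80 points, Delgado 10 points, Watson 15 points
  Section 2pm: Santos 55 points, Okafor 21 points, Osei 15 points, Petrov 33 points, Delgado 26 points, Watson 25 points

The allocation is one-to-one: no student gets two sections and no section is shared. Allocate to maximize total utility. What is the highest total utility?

Optimal: Santos→Section 2pm (55 points), Okafor→Section 10am (82 points), Osei→Section 3pm (85 points), Petrov→Section 1pm (80 points), Delgado→Section 4pm (89 points), Watson→Section 11am (60 points) — total 55+82+85+80+89+60 = 451 points.
Row-greedy (each student in turn takes its best remaining section) gives 419 points, worse by 32.
Swapping Okafor↔Watson (Okafor→Section 11am 29 points, Watson→Section 10am 84 points) loses 29.
Every other assignment is strictly worse.

Maximum total: 451 points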